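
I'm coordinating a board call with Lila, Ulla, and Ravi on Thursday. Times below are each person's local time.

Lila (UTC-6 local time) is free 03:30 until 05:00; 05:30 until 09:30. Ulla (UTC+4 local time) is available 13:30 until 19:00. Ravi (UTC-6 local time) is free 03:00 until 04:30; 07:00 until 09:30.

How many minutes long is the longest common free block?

120

Lila in UTC: 09:30-11:00, 11:30-15:30 (add 6h to convert from UTC-6).
Ulla in UTC: 09:30-15:00 (subtract 4h to convert from UTC+4).
Ravi in UTC: 09:00-10:30, 13:00-15:30 (add 6h to convert from UTC-6).
Lila ∩ Ulla: 09:30-11:00, 11:30-15:00.
Lila ∩ Ulla ∩ Ravi: 09:30-10:30, 13:00-15:00.
The longest is 13:00-15:00 at 120 minutes.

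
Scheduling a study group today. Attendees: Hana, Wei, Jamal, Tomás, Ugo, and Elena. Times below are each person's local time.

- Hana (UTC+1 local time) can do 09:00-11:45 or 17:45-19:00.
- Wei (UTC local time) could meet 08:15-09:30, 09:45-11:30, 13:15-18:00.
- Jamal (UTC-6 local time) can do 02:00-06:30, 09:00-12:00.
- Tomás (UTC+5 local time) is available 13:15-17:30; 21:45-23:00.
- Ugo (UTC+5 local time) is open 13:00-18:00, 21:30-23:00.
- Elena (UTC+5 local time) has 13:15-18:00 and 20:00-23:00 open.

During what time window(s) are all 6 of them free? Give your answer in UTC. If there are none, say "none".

08:15-09:30, 09:45-10:45, 16:45-18:00

Hana in UTC: 08:00-10:45, 16:45-18:00 (subtract 1h to convert from UTC+1).
Wei in UTC: 08:15-09:30, 09:45-11:30, 13:15-18:00.
Jamal in UTC: 08:00-12:30, 15:00-18:00 (add 6h to convert from UTC-6).
Tomás in UTC: 08:15-12:30, 16:45-18:00 (subtract 5h to convert from UTC+5).
Ugo in UTC: 08:00-13:00, 16:30-18:00 (subtract 5h to convert from UTC+5).
Elena in UTC: 08:15-13:00, 15:00-18:00 (subtract 5h to convert from UTC+5).
Hana ∩ Wei: 08:15-09:30, 09:45-10:45, 16:45-18:00.
Hana ∩ Wei ∩ Jamal: 08:15-09:30, 09:45-10:45, 16:45-18:00.
Hana ∩ Wei ∩ Jamal ∩ Tomás: 08:15-09:30, 09:45-10:45, 16:45-18:00.
Hana ∩ Wei ∩ Jamal ∩ Tomás ∩ Ugo: 08:15-09:30, 09:45-10:45, 16:45-18:00.
Hana ∩ Wei ∩ Jamal ∩ Tomás ∩ Ugo ∩ Elena: 08:15-09:30, 09:45-10:45, 16:45-18:00.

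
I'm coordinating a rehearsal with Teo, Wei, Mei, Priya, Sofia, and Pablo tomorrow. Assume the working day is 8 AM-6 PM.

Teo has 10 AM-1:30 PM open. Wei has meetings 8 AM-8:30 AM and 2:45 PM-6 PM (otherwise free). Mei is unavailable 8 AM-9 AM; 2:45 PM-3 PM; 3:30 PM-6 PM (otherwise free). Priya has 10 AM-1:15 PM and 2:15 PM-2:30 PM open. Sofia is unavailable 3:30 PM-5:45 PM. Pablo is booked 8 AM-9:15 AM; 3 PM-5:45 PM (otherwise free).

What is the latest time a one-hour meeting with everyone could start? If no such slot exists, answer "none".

Teo free: 10:00-13:30.
Wei free: 08:30-14:45 (invert busy blocks within the working day).
Mei free: 09:00-14:45, 15:00-15:30 (invert busy blocks within the working day).
Priya free: 10:00-13:15, 14:15-14:30.
Sofia free: 08:00-15:30, 17:45-18:00 (invert busy blocks within the working day).
Pablo free: 09:15-15:00, 17:45-18:00 (invert busy blocks within the working day).
Teo ∩ Wei: 10:00-13:30.
Teo ∩ Wei ∩ Mei: 10:00-13:30.
Teo ∩ Wei ∩ Mei ∩ Priya: 10:00-13:15.
Teo ∩ Wei ∩ Mei ∩ Priya ∩ Sofia: 10:00-13:15.
Teo ∩ Wei ∩ Mei ∩ Priya ∩ Sofia ∩ Pablo: 10:00-13:15.
The last common window of at least 60 minutes is 10:00-13:15; a 60-minute meeting can start as late as 12:15 and still end by 13:15.

12:15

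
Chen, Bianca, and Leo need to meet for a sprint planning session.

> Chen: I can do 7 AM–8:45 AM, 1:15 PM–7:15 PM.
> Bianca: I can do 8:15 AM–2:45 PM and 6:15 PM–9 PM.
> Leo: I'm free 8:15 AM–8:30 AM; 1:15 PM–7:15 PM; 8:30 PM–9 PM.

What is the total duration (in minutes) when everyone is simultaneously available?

Chen ∩ Bianca: 08:15-08:45, 13:15-14:45, 18:15-19:15.
Chen ∩ Bianca ∩ Leo: 08:15-08:30, 13:15-14:45, 18:15-19:15.
Those are the intersection windows.
Summing the common windows: 15 + 90 + 60 = 165 minutes.

165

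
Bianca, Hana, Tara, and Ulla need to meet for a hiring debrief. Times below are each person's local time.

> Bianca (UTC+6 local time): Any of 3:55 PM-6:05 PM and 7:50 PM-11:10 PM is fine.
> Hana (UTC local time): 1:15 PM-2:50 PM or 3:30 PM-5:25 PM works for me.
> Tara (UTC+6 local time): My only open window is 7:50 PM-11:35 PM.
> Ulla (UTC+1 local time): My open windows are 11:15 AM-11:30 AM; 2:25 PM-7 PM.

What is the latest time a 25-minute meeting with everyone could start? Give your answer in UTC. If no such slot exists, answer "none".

16:45

Bianca in UTC: 09:55-12:05, 13:50-17:10 (subtract 6h to convert from UTC+6).
Hana in UTC: 13:15-14:50, 15:30-17:25.
Tara in UTC: 13:50-17:35 (subtract 6h to convert from UTC+6).
Ulla in UTC: 10:15-10:30, 13:25-18:00 (subtract 1h to convert from UTC+1).
Bianca ∩ Hana: 13:50-14:50, 15:30-17:10.
Bianca ∩ Hana ∩ Tara: 13:50-14:50, 15:30-17:10.
Bianca ∩ Hana ∩ Tara ∩ Ulla: 13:50-14:50, 15:30-17:10.
The last common window of at least 25 minutes is 15:30-17:10; a 25-minute meeting can start as late as 16:45 and still end by 17:10.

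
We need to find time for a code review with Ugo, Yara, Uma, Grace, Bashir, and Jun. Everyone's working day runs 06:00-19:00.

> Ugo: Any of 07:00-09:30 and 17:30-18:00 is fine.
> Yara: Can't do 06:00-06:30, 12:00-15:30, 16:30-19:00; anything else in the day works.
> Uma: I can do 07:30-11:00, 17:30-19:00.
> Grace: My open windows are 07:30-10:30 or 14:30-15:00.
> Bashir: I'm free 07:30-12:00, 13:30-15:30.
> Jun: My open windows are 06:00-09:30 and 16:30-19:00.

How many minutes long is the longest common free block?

Ugo free: 07:00-09:30, 17:30-18:00.
Yara free: 06:30-12:00, 15:30-16:30 (invert busy blocks within the working day).
Uma free: 07:30-11:00, 17:30-19:00.
Grace free: 07:30-10:30, 14:30-15:00.
Bashir free: 07:30-12:00, 13:30-15:30.
Jun free: 06:00-09:30, 16:30-19:00.
Ugo ∩ Yara: 07:00-09:30.
Ugo ∩ Yara ∩ Uma: 07:30-09:30.
Ugo ∩ Yara ∩ Uma ∩ Grace: 07:30-09:30.
Ugo ∩ Yara ∩ Uma ∩ Grace ∩ Bashir: 07:30-09:30.
Ugo ∩ Yara ∩ Uma ∩ Grace ∩ Bashir ∩ Jun: 07:30-09:30.
The longest is 07:30-09:30 at 120 minutes.

120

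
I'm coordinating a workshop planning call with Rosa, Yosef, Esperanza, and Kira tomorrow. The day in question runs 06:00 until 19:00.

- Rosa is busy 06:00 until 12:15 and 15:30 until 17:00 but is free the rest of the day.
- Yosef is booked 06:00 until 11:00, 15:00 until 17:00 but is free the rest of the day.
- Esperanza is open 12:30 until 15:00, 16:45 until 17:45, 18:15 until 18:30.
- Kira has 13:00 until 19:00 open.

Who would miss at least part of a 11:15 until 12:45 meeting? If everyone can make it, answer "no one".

Rosa free: 12:15-15:30, 17:00-19:00 (invert busy blocks within the working day).
Yosef free: 11:00-15:00, 17:00-19:00 (invert busy blocks within the working day).
Esperanza free: 12:30-15:00, 16:45-17:45, 18:15-18:30.
Kira free: 13:00-19:00.
Rosa: not fully free for 11:15-12:45. Yosef: free for 11:15-12:45. Esperanza: not fully free for 11:15-12:45. Kira: not fully free for 11:15-12:45.

Esperanza, Kira, Rosa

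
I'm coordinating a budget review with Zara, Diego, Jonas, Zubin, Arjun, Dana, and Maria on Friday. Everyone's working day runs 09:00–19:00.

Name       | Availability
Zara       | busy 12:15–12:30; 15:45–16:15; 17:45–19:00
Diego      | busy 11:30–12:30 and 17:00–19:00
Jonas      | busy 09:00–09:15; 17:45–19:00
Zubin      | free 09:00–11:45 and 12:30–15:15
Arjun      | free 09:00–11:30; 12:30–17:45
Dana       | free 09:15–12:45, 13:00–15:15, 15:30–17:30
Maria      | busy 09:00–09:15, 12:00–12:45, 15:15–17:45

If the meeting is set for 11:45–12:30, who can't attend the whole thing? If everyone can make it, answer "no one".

Zara free: 09:00-12:15, 12:30-15:45, 16:15-17:45 (invert busy blocks within the working day).
Diego free: 09:00-11:30, 12:30-17:00 (invert busy blocks within the working day).
Jonas free: 09:15-17:45 (invert busy blocks within the working day).
Zubin free: 09:00-11:45, 12:30-15:15.
Arjun free: 09:00-11:30, 12:30-17:45.
Dana free: 09:15-12:45, 13:00-15:15, 15:30-17:30.
Maria free: 09:15-12:00, 12:45-15:15, 17:45-19:00 (invert busy blocks within the working day).
Zara: not fully free for 11:45-12:30. Diego: not fully free for 11:45-12:30. Jonas: free for 11:45-12:30. Zubin: not fully free for 11:45-12:30. Arjun: not fully free for 11:45-12:30. Dana: free for 11:45-12:30. Maria: not fully free for 11:45-12:30.

Arjun, Diego, Maria, Zara, Zubin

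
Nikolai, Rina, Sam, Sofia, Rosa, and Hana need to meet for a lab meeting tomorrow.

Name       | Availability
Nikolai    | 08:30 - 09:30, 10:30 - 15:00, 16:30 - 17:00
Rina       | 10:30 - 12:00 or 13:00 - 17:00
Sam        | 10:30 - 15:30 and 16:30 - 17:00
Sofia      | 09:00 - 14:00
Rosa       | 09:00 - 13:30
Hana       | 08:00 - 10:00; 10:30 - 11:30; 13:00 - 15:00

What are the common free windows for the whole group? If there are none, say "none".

Nikolai ∩ Rina: 10:30-12:00, 13:00-15:00, 16:30-17:00.
Nikolai ∩ Rina ∩ Sam: 10:30-12:00, 13:00-15:00, 16:30-17:00.
Nikolai ∩ Rina ∩ Sam ∩ Sofia: 10:30-12:00, 13:00-14:00.
Nikolai ∩ Rina ∩ Sam ∩ Sofia ∩ Rosa: 10:30-12:00, 13:00-13:30.
Nikolai ∩ Rina ∩ Sam ∩ Sofia ∩ Rosa ∩ Hana: 10:30-11:30, 13:00-13:30.
So the common availability across everyone is 10:30-11:30, 13:00-13:30.

10:30-11:30, 13:00-13:30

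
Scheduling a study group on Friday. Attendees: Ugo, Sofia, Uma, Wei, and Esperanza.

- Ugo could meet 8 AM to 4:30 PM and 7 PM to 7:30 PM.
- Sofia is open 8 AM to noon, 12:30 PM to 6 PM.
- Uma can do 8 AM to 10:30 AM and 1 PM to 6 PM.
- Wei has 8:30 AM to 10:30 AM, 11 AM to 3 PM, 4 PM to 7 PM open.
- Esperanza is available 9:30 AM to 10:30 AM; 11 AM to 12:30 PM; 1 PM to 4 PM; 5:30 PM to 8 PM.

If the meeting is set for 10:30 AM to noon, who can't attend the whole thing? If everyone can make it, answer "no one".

Ugo: free for 10:30-12:00. Sofia: free for 10:30-12:00. Uma: not fully free for 10:30-12:00. Wei: not fully free for 10:30-12:00. Esperanza: not fully free for 10:30-12:00.

Esperanza, Uma, Wei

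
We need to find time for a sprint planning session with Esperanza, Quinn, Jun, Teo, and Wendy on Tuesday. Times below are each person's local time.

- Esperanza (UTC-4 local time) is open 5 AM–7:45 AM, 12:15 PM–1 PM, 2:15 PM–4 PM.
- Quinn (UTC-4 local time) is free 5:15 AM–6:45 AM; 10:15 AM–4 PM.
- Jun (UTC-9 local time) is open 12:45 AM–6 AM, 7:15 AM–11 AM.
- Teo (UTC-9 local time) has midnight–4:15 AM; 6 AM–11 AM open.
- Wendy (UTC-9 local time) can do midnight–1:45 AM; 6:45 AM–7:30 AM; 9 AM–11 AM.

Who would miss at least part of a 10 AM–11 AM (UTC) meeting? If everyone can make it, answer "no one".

Quinn, Wendy

Esperanza in UTC: 09:00-11:45, 16:15-17:00, 18:15-20:00 (add 4h to convert from UTC-4).
Quinn in UTC: 09:15-10:45, 14:15-20:00 (add 4h to convert from UTC-4).
Jun in UTC: 09:45-15:00, 16:15-20:00 (add 9h to convert from UTC-9).
Teo in UTC: 09:00-13:15, 15:00-20:00 (add 9h to convert from UTC-9).
Wendy in UTC: 09:00-10:45, 15:45-16:30, 18:00-20:00 (add 9h to convert from UTC-9).
Esperanza: free for 10:00-11:00. Quinn: not fully free for 10:00-11:00. Jun: free for 10:00-11:00. Teo: free for 10:00-11:00. Wendy: not fully free for 10:00-11:00.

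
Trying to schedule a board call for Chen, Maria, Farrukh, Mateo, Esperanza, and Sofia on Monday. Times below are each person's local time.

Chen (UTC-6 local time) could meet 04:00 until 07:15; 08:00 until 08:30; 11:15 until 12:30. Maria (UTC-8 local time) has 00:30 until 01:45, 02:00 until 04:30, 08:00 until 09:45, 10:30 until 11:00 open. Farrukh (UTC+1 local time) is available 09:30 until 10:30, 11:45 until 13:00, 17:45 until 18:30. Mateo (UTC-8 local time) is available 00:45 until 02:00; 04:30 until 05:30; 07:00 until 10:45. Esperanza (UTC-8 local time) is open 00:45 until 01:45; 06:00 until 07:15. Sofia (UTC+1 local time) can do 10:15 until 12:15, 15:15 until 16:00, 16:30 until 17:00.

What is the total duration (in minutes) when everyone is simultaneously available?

0

Chen in UTC: 10:00-13:15, 14:00-14:30, 17:15-18:30 (add 6h to convert from UTC-6).
Maria in UTC: 08:30-09:45, 10:00-12:30, 16:00-17:45, 18:30-19:00 (add 8h to convert from UTC-8).
Farrukh in UTC: 08:30-09:30, 10:45-12:00, 16:45-17:30 (subtract 1h to convert from UTC+1).
Mateo in UTC: 08:45-10:00, 12:30-13:30, 15:00-18:45 (add 8h to convert from UTC-8).
Esperanza in UTC: 08:45-09:45, 14:00-15:15 (add 8h to convert from UTC-8).
Sofia in UTC: 09:15-11:15, 14:15-15:00, 15:30-16:00 (subtract 1h to convert from UTC+1).
Chen ∩ Maria: 10:00-12:30, 17:15-17:45.
Chen ∩ Maria ∩ Farrukh: 10:45-12:00, 17:15-17:30.
Chen ∩ Maria ∩ Farrukh ∩ Mateo: 17:15-17:30.
Chen ∩ Maria ∩ Farrukh ∩ Mateo ∩ Esperanza: ∅.
Chen ∩ Maria ∩ Farrukh ∩ Mateo ∩ Esperanza ∩ Sofia: ∅.
There is no time when everyone is free.
There is no common window, so the total is 0 minutes.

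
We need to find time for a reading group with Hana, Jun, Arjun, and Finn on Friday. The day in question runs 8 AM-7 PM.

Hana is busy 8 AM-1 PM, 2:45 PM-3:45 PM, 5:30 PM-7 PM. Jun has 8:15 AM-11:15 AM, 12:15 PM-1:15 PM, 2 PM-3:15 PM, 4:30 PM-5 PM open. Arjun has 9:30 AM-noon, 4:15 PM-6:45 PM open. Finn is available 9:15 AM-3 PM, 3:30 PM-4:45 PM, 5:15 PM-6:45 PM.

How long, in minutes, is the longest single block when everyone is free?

Hana free: 13:00-14:45, 15:45-17:30 (invert busy blocks within the working day).
Jun free: 08:15-11:15, 12:15-13:15, 14:00-15:15, 16:30-17:00.
Arjun free: 09:30-12:00, 16:15-18:45.
Finn free: 09:15-15:00, 15:30-16:45, 17:15-18:45.
Hana ∩ Jun: 13:00-13:15, 14:00-14:45, 16:30-17:00.
Hana ∩ Jun ∩ Arjun: 16:30-17:00.
Hana ∩ Jun ∩ Arjun ∩ Finn: 16:30-16:45.
So the common availability across everyone is 16:30-16:45.
The longest is 16:30-16:45 at 15 minutes.

15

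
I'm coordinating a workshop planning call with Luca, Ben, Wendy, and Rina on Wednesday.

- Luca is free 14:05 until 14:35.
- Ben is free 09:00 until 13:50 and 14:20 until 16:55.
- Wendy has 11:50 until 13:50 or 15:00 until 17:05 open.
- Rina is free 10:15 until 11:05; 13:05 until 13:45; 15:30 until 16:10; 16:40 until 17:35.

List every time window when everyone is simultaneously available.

none

Luca ∩ Ben: 14:20-14:35.
Luca ∩ Ben ∩ Wendy: ∅.
Luca ∩ Ben ∩ Wendy ∩ Rina: ∅.
There is no time when everyone is free.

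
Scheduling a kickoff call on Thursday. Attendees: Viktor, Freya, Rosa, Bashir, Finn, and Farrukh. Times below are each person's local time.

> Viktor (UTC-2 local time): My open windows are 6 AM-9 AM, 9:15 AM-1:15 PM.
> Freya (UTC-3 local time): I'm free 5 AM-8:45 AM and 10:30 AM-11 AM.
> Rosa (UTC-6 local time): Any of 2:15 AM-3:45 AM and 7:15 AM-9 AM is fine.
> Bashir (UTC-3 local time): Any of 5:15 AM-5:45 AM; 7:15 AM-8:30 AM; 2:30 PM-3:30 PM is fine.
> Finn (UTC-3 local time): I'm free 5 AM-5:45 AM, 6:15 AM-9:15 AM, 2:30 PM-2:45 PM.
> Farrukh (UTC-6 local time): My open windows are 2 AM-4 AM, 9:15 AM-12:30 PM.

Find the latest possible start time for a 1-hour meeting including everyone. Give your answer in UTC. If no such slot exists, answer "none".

Viktor in UTC: 08:00-11:00, 11:15-15:15 (add 2h to convert from UTC-2).
Freya in UTC: 08:00-11:45, 13:30-14:00 (add 3h to convert from UTC-3).
Rosa in UTC: 08:15-09:45, 13:15-15:00 (add 6h to convert from UTC-6).
Bashir in UTC: 08:15-08:45, 10:15-11:30, 17:30-18:30 (add 3h to convert from UTC-3).
Finn in UTC: 08:00-08:45, 09:15-12:15, 17:30-17:45 (add 3h to convert from UTC-3).
Farrukh in UTC: 08:00-10:00, 15:15-18:30 (add 6h to convert from UTC-6).
Viktor ∩ Freya: 08:00-11:00, 11:15-11:45, 13:30-14:00.
Viktor ∩ Freya ∩ Rosa: 08:15-09:45, 13:30-14:00.
Viktor ∩ Freya ∩ Rosa ∩ Bashir: 08:15-08:45.
Viktor ∩ Freya ∩ Rosa ∩ Bashir ∩ Finn: 08:15-08:45.
Viktor ∩ Freya ∩ Rosa ∩ Bashir ∩ Finn ∩ Farrukh: 08:15-08:45.
No common window is at least 60 minutes long.

none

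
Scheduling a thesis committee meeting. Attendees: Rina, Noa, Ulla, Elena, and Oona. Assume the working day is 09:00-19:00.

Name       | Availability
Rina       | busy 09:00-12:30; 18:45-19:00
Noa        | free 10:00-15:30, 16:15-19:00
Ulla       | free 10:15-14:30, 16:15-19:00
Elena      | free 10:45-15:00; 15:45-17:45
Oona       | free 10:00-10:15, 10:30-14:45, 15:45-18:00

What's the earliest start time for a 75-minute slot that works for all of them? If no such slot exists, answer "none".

Rina free: 12:30-18:45 (invert busy blocks within the working day).
Noa free: 10:00-15:30, 16:15-19:00.
Ulla free: 10:15-14:30, 16:15-19:00.
Elena free: 10:45-15:00, 15:45-17:45.
Oona free: 10:00-10:15, 10:30-14:45, 15:45-18:00.
Rina ∩ Noa: 12:30-15:30, 16:15-18:45.
Rina ∩ Noa ∩ Ulla: 12:30-14:30, 16:15-18:45.
Rina ∩ Noa ∩ Ulla ∩ Elena: 12:30-14:30, 16:15-17:45.
Rina ∩ Noa ∩ Ulla ∩ Elena ∩ Oona: 12:30-14:30, 16:15-17:45.
Those are the intersection windows.
The first common window of at least 75 minutes is 12:30-14:30, so the earliest start is 12:30.

12:30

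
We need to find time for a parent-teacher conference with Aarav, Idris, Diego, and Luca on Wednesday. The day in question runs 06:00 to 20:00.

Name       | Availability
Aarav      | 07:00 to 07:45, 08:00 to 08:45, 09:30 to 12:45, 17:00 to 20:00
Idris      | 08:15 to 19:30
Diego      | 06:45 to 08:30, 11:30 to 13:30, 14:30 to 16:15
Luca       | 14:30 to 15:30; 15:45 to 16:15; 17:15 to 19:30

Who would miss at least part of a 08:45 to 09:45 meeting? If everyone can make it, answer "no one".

Aarav: not fully free for 08:45-09:45. Idris: free for 08:45-09:45. Diego: not fully free for 08:45-09:45. Luca: not fully free for 08:45-09:45.

Aarav, Diego, Luca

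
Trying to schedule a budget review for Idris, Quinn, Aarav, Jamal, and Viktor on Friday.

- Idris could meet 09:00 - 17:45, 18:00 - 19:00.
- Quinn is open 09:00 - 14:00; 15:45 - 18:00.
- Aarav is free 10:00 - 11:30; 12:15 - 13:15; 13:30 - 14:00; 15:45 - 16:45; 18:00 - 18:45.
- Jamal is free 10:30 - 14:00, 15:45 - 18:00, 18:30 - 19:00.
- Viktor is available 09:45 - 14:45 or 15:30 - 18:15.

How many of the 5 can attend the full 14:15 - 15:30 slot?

Idris can make the full 14:15-15:30 slot — that's 1.

1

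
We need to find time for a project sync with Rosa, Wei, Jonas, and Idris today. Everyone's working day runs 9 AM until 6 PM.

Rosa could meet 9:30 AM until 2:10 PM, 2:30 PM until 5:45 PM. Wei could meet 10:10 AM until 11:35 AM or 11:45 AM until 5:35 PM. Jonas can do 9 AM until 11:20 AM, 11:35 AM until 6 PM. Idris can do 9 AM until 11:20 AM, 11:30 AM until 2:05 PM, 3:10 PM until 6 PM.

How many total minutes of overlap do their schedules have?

355

Rosa ∩ Wei: 10:10-11:35, 11:45-14:10, 14:30-17:35.
Rosa ∩ Wei ∩ Jonas: 10:10-11:20, 11:45-14:10, 14:30-17:35.
Rosa ∩ Wei ∩ Jonas ∩ Idris: 10:10-11:20, 11:45-14:05, 15:10-17:35.
Summing the common windows: 70 + 140 + 145 = 355 minutes.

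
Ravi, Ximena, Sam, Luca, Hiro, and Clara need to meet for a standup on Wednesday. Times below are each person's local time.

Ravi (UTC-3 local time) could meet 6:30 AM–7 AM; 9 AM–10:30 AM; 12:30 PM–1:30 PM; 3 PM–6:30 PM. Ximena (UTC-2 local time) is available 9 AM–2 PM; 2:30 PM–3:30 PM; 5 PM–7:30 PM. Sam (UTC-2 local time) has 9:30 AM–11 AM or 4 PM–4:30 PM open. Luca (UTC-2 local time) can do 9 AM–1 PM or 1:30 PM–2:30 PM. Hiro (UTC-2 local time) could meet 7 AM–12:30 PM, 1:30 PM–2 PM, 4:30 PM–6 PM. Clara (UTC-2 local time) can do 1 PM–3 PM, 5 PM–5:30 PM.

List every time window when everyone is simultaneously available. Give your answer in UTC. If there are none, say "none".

none

Ravi in UTC: 09:30-10:00, 12:00-13:30, 15:30-16:30, 18:00-21:30 (add 3h to convert from UTC-3).
Ximena in UTC: 11:00-16:00, 16:30-17:30, 19:00-21:30 (add 2h to convert from UTC-2).
Sam in UTC: 11:30-13:00, 18:00-18:30 (add 2h to convert from UTC-2).
Luca in UTC: 11:00-15:00, 15:30-16:30 (add 2h to convert from UTC-2).
Hiro in UTC: 09:00-14:30, 15:30-16:00, 18:30-20:00 (add 2h to convert from UTC-2).
Clara in UTC: 15:00-17:00, 19:00-19:30 (add 2h to convert from UTC-2).
Ravi ∩ Ximena: 12:00-13:30, 15:30-16:00, 19:00-21:30.
Ravi ∩ Ximena ∩ Sam: 12:00-13:00.
Ravi ∩ Ximena ∩ Sam ∩ Luca: 12:00-13:00.
Ravi ∩ Ximena ∩ Sam ∩ Luca ∩ Hiro: 12:00-13:00.
Ravi ∩ Ximena ∩ Sam ∩ Luca ∩ Hiro ∩ Clara: ∅.
There is no time when everyone is free.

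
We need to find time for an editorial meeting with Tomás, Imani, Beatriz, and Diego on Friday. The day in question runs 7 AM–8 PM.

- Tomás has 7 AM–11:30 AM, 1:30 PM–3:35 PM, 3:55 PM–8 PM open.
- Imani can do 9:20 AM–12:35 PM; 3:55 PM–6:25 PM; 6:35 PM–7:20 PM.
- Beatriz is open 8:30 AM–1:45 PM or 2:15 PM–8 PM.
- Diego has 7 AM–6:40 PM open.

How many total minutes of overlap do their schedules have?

285

Tomás ∩ Imani: 09:20-11:30, 15:55-18:25, 18:35-19:20.
Tomás ∩ Imani ∩ Beatriz: 09:20-11:30, 15:55-18:25, 18:35-19:20.
Tomás ∩ Imani ∩ Beatriz ∩ Diego: 09:20-11:30, 15:55-18:25, 18:35-18:40.
Summing the common windows: 130 + 150 + 5 = 285 minutes.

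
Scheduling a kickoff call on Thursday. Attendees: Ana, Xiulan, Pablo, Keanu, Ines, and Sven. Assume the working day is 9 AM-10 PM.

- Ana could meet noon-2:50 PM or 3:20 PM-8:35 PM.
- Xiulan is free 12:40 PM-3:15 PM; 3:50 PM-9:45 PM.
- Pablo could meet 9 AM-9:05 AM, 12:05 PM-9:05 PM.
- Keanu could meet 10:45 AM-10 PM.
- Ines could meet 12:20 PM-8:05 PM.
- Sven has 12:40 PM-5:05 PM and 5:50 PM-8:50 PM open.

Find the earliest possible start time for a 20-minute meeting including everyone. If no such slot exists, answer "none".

12:40

Ana ∩ Xiulan: 12:40-14:50, 15:50-20:35.
Ana ∩ Xiulan ∩ Pablo: 12:40-14:50, 15:50-20:35.
Ana ∩ Xiulan ∩ Pablo ∩ Keanu: 12:40-14:50, 15:50-20:35.
Ana ∩ Xiulan ∩ Pablo ∩ Keanu ∩ Ines: 12:40-14:50, 15:50-20:05.
Ana ∩ Xiulan ∩ Pablo ∩ Keanu ∩ Ines ∩ Sven: 12:40-14:50, 15:50-17:05, 17:50-20:05.
The first common window of at least 20 minutes is 12:40-14:50, so the earliest start is 12:40.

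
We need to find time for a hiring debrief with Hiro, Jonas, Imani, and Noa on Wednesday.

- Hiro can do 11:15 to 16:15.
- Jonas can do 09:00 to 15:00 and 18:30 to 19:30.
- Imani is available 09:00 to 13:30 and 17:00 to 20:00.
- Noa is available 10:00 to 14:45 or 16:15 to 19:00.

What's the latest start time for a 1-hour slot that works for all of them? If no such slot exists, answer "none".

12:30

Hiro ∩ Jonas: 11:15-15:00.
Hiro ∩ Jonas ∩ Imani: 11:15-13:30.
Hiro ∩ Jonas ∩ Imani ∩ Noa: 11:15-13:30.
So the common availability across everyone is 11:15-13:30.
The last common window of at least 60 minutes is 11:15-13:30; a 60-minute meeting can start as late as 12:30 and still end by 13:30.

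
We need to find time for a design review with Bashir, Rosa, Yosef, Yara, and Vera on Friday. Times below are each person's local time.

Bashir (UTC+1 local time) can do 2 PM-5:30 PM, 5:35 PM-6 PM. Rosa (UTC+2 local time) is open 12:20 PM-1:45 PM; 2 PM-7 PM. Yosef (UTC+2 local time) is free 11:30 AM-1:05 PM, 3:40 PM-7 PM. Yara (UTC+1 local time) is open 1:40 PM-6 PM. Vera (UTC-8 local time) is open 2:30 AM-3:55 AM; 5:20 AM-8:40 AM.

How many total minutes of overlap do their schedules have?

175

Bashir in UTC: 13:00-16:30, 16:35-17:00 (subtract 1h to convert from UTC+1).
Rosa in UTC: 10:20-11:45, 12:00-17:00 (subtract 2h to convert from UTC+2).
Yosef in UTC: 09:30-11:05, 13:40-17:00 (subtract 2h to convert from UTC+2).
Yara in UTC: 12:40-17:00 (subtract 1h to convert from UTC+1).
Vera in UTC: 10:30-11:55, 13:20-16:40 (add 8h to convert from UTC-8).
Bashir ∩ Rosa: 13:00-16:30, 16:35-17:00.
Bashir ∩ Rosa ∩ Yosef: 13:40-16:30, 16:35-17:00.
Bashir ∩ Rosa ∩ Yosef ∩ Yara: 13:40-16:30, 16:35-17:00.
Bashir ∩ Rosa ∩ Yosef ∩ Yara ∩ Vera: 13:40-16:30, 16:35-16:40.
Summing the common windows: 170 + 5 = 175 minutes.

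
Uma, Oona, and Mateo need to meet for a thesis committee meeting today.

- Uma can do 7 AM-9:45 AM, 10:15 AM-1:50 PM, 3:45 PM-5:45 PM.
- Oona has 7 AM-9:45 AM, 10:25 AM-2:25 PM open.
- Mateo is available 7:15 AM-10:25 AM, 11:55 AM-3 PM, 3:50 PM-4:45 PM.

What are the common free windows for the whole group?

07:15-09:45, 11:55-13:50

Uma ∩ Oona: 07:00-09:45, 10:25-13:50.
Uma ∩ Oona ∩ Mateo: 07:15-09:45, 11:55-13:50.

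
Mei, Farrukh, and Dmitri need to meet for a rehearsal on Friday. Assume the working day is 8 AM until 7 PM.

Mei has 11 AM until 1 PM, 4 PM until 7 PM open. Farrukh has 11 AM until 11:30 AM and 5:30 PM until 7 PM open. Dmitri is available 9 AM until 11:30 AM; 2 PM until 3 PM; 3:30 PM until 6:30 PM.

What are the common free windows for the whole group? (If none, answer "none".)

Mei ∩ Farrukh: 11:00-11:30, 17:30-19:00.
Mei ∩ Farrukh ∩ Dmitri: 11:00-11:30, 17:30-18:30.

11:00-11:30, 17:30-18:30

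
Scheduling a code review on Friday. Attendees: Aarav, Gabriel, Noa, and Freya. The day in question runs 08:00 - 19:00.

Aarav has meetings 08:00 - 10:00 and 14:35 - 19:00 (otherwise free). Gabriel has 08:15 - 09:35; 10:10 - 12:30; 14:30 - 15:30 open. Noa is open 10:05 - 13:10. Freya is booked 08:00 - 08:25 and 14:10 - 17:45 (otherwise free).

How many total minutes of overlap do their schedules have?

Aarav free: 10:00-14:35 (invert busy blocks within the working day).
Gabriel free: 08:15-09:35, 10:10-12:30, 14:30-15:30.
Noa free: 10:05-13:10.
Freya free: 08:25-14:10, 17:45-19:00 (invert busy blocks within the working day).
Aarav ∩ Gabriel: 10:10-12:30, 14:30-14:35.
Aarav ∩ Gabriel ∩ Noa: 10:10-12:30.
Aarav ∩ Gabriel ∩ Noa ∩ Freya: 10:10-12:30.
That's a single block of 140 minutes.

140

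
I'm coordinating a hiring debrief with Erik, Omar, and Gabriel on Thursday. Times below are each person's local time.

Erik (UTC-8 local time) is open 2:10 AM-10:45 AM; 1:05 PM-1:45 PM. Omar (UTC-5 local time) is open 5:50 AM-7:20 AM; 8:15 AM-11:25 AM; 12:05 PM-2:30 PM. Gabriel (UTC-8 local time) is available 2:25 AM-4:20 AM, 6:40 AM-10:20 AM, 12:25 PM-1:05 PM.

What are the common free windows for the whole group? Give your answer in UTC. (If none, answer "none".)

10:50-12:20, 14:40-16:25, 17:05-18:20

Erik in UTC: 10:10-18:45, 21:05-21:45 (add 8h to convert from UTC-8).
Omar in UTC: 10:50-12:20, 13:15-16:25, 17:05-19:30 (add 5h to convert from UTC-5).
Gabriel in UTC: 10:25-12:20, 14:40-18:20, 20:25-21:05 (add 8h to convert from UTC-8).
Erik ∩ Omar: 10:50-12:20, 13:15-16:25, 17:05-18:45.
Erik ∩ Omar ∩ Gabriel: 10:50-12:20, 14:40-16:25, 17:05-18:20.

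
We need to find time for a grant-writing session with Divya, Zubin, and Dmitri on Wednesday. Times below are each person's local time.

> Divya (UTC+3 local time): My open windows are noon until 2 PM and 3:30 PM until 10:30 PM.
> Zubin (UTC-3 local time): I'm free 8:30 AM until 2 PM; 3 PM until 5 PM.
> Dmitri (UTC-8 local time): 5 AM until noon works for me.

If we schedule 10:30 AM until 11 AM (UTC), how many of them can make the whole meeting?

1

Divya in UTC: 09:00-11:00, 12:30-19:30 (subtract 3h to convert from UTC+3).
Zubin in UTC: 11:30-17:00, 18:00-20:00 (add 3h to convert from UTC-3).
Dmitri in UTC: 13:00-20:00 (add 8h to convert from UTC-8).
Divya can make the full 10:30-11:00 slot — that's 1.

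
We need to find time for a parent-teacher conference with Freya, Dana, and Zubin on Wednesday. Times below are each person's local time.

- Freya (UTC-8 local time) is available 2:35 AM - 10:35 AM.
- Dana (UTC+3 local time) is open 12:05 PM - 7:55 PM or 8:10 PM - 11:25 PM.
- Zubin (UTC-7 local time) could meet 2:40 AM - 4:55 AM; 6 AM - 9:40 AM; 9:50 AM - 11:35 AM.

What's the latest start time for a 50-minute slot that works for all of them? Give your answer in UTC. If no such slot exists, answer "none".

17:45

Freya in UTC: 10:35-18:35 (add 8h to convert from UTC-8).
Dana in UTC: 09:05-16:55, 17:10-20:25 (subtract 3h to convert from UTC+3).
Zubin in UTC: 09:40-11:55, 13:00-16:40, 16:50-18:35 (add 7h to convert from UTC-7).
Freya ∩ Dana: 10:35-16:55, 17:10-18:35.
Freya ∩ Dana ∩ Zubin: 10:35-11:55, 13:00-16:40, 16:50-16:55, 17:10-18:35.
The last common window of at least 50 minutes is 17:10-18:35; a 50-minute meeting can start as late as 17:45 and still end by 18:35.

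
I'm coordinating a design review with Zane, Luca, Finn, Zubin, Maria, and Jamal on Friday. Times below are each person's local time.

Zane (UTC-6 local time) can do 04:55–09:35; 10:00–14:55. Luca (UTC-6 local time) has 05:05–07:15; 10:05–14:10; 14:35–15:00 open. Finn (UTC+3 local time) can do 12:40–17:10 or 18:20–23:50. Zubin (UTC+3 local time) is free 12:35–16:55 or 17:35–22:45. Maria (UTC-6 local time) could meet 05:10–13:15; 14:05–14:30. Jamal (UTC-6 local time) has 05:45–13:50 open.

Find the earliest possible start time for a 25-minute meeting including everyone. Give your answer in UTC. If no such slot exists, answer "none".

11:45

Zane in UTC: 10:55-15:35, 16:00-20:55 (add 6h to convert from UTC-6).
Luca in UTC: 11:05-13:15, 16:05-20:10, 20:35-21:00 (add 6h to convert from UTC-6).
Finn in UTC: 09:40-14:10, 15:20-20:50 (subtract 3h to convert from UTC+3).
Zubin in UTC: 09:35-13:55, 14:35-19:45 (subtract 3h to convert from UTC+3).
Maria in UTC: 11:10-19:15, 20:05-20:30 (add 6h to convert from UTC-6).
Jamal in UTC: 11:45-19:50 (add 6h to convert from UTC-6).
Zane ∩ Luca: 11:05-13:15, 16:05-20:10, 20:35-20:55.
Zane ∩ Luca ∩ Finn: 11:05-13:15, 16:05-20:10, 20:35-20:50.
Zane ∩ Luca ∩ Finn ∩ Zubin: 11:05-13:15, 16:05-19:45.
Zane ∩ Luca ∩ Finn ∩ Zubin ∩ Maria: 11:10-13:15, 16:05-19:15.
Zane ∩ Luca ∩ Finn ∩ Zubin ∩ Maria ∩ Jamal: 11:45-13:15, 16:05-19:15.
The first common window of at least 25 minutes is 11:45-13:15, so the earliest start is 11:45.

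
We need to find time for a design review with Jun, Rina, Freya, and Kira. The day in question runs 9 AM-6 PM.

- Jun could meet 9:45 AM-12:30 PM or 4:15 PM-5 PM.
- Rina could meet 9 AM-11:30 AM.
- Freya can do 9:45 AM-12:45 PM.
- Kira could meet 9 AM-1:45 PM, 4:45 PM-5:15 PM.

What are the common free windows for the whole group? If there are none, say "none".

Jun ∩ Rina: 09:45-11:30.
Jun ∩ Rina ∩ Freya: 09:45-11:30.
Jun ∩ Rina ∩ Freya ∩ Kira: 09:45-11:30.

09:45-11:30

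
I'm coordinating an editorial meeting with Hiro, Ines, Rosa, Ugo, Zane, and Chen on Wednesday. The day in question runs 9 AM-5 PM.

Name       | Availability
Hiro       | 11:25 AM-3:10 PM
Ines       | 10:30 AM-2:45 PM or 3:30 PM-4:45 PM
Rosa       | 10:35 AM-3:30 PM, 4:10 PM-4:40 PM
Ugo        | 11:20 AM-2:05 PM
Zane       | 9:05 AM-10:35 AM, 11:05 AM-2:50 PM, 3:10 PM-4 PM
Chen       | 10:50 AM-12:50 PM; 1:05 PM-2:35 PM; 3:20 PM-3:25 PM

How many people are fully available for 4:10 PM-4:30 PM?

Ines and Rosa can make the full 16:10-16:30 slot — that's 2.

2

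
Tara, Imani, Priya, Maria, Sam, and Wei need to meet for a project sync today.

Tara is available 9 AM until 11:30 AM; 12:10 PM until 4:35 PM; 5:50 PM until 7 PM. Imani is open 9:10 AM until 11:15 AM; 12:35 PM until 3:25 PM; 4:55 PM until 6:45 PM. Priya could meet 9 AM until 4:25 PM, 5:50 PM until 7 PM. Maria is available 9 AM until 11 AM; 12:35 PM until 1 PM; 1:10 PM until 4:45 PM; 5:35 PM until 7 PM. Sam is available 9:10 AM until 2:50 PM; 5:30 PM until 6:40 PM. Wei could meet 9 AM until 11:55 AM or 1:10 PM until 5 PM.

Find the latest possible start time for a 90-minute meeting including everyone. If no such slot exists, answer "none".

13:20

Tara ∩ Imani: 09:10-11:15, 12:35-15:25, 17:50-18:45.
Tara ∩ Imani ∩ Priya: 09:10-11:15, 12:35-15:25, 17:50-18:45.
Tara ∩ Imani ∩ Priya ∩ Maria: 09:10-11:00, 12:35-13:00, 13:10-15:25, 17:50-18:45.
Tara ∩ Imani ∩ Priya ∩ Maria ∩ Sam: 09:10-11:00, 12:35-13:00, 13:10-14:50, 17:50-18:40.
Tara ∩ Imani ∩ Priya ∩ Maria ∩ Sam ∩ Wei: 09:10-11:00, 13:10-14:50.
The last common window of at least 90 minutes is 13:10-14:50; a 90-minute meeting can start as late as 13:20 and still end by 14:50.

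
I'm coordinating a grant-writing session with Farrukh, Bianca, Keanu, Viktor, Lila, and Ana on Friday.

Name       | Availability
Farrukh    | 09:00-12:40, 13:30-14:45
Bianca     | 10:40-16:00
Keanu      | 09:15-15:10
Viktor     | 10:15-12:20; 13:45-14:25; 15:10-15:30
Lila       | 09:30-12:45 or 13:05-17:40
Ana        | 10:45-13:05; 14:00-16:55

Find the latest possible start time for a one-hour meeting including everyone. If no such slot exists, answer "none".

Farrukh ∩ Bianca: 10:40-12:40, 13:30-14:45.
Farrukh ∩ Bianca ∩ Keanu: 10:40-12:40, 13:30-14:45.
Farrukh ∩ Bianca ∩ Keanu ∩ Viktor: 10:40-12:20, 13:45-14:25.
Farrukh ∩ Bianca ∩ Keanu ∩ Viktor ∩ Lila: 10:40-12:20, 13:45-14:25.
Farrukh ∩ Bianca ∩ Keanu ∩ Viktor ∩ Lila ∩ Ana: 10:45-12:20, 14:00-14:25.
The last common window of at least 60 minutes is 10:45-12:20; a 60-minute meeting can start as late as 11:20 and still end by 12:20.

11:20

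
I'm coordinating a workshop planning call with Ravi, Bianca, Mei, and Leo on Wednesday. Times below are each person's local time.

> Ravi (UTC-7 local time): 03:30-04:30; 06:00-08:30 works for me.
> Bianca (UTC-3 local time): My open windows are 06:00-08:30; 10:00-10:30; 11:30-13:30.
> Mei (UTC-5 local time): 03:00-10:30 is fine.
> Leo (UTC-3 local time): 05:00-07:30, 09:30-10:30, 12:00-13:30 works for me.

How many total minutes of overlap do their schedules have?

60

Ravi in UTC: 10:30-11:30, 13:00-15:30 (add 7h to convert from UTC-7).
Bianca in UTC: 09:00-11:30, 13:00-13:30, 14:30-16:30 (add 3h to convert from UTC-3).
Mei in UTC: 08:00-15:30 (add 5h to convert from UTC-5).
Leo in UTC: 08:00-10:30, 12:30-13:30, 15:00-16:30 (add 3h to convert from UTC-3).
Ravi ∩ Bianca: 10:30-11:30, 13:00-13:30, 14:30-15:30.
Ravi ∩ Bianca ∩ Mei: 10:30-11:30, 13:00-13:30, 14:30-15:30.
Ravi ∩ Bianca ∩ Mei ∩ Leo: 13:00-13:30, 15:00-15:30.
Those are the intersection windows.
Summing the common windows: 30 + 30 = 60 minutes.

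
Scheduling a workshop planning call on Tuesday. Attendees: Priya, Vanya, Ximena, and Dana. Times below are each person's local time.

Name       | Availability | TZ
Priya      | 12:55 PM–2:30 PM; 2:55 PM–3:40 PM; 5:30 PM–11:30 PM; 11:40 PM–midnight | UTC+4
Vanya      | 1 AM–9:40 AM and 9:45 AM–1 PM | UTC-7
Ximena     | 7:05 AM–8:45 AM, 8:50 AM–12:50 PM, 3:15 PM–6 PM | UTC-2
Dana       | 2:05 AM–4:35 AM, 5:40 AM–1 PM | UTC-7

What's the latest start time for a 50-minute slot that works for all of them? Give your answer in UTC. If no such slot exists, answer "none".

Priya in UTC: 08:55-10:30, 10:55-11:40, 13:30-19:30, 19:40-20:00 (subtract 4h to convert from UTC+4).
Vanya in UTC: 08:00-16:40, 16:45-20:00 (add 7h to convert from UTC-7).
Ximena in UTC: 09:05-10:45, 10:50-14:50, 17:15-20:00 (add 2h to convert from UTC-2).
Dana in UTC: 09:05-11:35, 12:40-20:00 (add 7h to convert from UTC-7).
Priya ∩ Vanya: 08:55-10:30, 10:55-11:40, 13:30-16:40, 16:45-19:30, 19:40-20:00.
Priya ∩ Vanya ∩ Ximena: 09:05-10:30, 10:55-11:40, 13:30-14:50, 17:15-19:30, 19:40-20:00.
Priya ∩ Vanya ∩ Ximena ∩ Dana: 09:05-10:30, 10:55-11:35, 13:30-14:50, 17:15-19:30, 19:40-20:00.
The last common window of at least 50 minutes is 17:15-19:30; a 50-minute meeting can start as late as 18:40 and still end by 19:30.

18:40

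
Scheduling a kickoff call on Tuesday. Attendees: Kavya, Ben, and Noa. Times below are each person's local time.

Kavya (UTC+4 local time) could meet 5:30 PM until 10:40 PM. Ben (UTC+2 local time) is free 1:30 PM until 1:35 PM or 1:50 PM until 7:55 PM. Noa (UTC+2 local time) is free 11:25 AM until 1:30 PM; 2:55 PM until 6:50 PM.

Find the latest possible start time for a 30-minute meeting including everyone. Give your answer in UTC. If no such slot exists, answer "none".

16:20

Kavya in UTC: 13:30-18:40 (subtract 4h to convert from UTC+4).
Ben in UTC: 11:30-11:35, 11:50-17:55 (subtract 2h to convert from UTC+2).
Noa in UTC: 09:25-11:30, 12:55-16:50 (subtract 2h to convert from UTC+2).
Kavya ∩ Ben: 13:30-17:55.
Kavya ∩ Ben ∩ Noa: 13:30-16:50.
The last common window of at least 30 minutes is 13:30-16:50; a 30-minute meeting can start as late as 16:20 and still end by 16:50.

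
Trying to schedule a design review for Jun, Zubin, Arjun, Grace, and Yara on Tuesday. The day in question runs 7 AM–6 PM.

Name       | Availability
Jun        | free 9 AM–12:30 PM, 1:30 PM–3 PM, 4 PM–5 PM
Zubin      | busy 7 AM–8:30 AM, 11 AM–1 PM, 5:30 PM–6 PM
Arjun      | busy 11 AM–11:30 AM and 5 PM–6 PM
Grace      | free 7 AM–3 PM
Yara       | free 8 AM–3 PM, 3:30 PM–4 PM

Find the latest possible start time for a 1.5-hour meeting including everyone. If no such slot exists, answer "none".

Jun free: 09:00-12:30, 13:30-15:00, 16:00-17:00.
Zubin free: 08:30-11:00, 13:00-17:30 (invert busy blocks within the working day).
Arjun free: 07:00-11:00, 11:30-17:00 (invert busy blocks within the working day).
Grace free: 07:00-15:00.
Yara free: 08:00-15:00, 15:30-16:00.
Jun ∩ Zubin: 09:00-11:00, 13:30-15:00, 16:00-17:00.
Jun ∩ Zubin ∩ Arjun: 09:00-11:00, 13:30-15:00, 16:00-17:00.
Jun ∩ Zubin ∩ Arjun ∩ Grace: 09:00-11:00, 13:30-15:00.
Jun ∩ Zubin ∩ Arjun ∩ Grace ∩ Yara: 09:00-11:00, 13:30-15:00.
Those are the intersection windows.
The last common window of at least 90 minutes is 13:30-15:00; a 90-minute meeting can start as late as 13:30 and still end by 15:00.

13:30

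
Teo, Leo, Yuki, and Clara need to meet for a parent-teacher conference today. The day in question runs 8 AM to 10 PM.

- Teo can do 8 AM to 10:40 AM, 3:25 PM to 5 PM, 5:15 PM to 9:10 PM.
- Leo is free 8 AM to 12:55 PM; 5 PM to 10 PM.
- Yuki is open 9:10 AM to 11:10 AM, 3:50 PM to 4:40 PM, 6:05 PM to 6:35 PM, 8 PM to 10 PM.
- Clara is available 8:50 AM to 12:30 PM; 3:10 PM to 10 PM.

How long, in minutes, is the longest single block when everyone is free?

90

Teo ∩ Leo: 08:00-10:40, 17:15-21:10.
Teo ∩ Leo ∩ Yuki: 09:10-10:40, 18:05-18:35, 20:00-21:10.
Teo ∩ Leo ∩ Yuki ∩ Clara: 09:10-10:40, 18:05-18:35, 20:00-21:10.
Those are the intersection windows.
The longest is 09:10-10:40 at 90 minutes.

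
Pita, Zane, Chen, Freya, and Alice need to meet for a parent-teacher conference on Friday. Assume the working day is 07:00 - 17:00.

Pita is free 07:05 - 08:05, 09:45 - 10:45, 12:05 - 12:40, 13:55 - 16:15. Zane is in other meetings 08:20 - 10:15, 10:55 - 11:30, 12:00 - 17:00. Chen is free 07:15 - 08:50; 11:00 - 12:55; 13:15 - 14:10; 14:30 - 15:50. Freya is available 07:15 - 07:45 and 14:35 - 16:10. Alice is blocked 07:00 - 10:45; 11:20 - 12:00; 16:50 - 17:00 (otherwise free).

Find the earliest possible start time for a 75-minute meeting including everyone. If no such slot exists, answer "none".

Pita free: 07:05-08:05, 09:45-10:45, 12:05-12:40, 13:55-16:15.
Zane free: 07:00-08:20, 10:15-10:55, 11:30-12:00 (invert busy blocks within the working day).
Chen free: 07:15-08:50, 11:00-12:55, 13:15-14:10, 14:30-15:50.
Freya free: 07:15-07:45, 14:35-16:10.
Alice free: 10:45-11:20, 12:00-16:50 (invert busy blocks within the working day).
Pita ∩ Zane: 07:05-08:05, 10:15-10:45.
Pita ∩ Zane ∩ Chen: 07:15-08:05.
Pita ∩ Zane ∩ Chen ∩ Freya: 07:15-07:45.
Pita ∩ Zane ∩ Chen ∩ Freya ∩ Alice: ∅.
There is no time when everyone is free.
No common window is at least 75 minutes long.

none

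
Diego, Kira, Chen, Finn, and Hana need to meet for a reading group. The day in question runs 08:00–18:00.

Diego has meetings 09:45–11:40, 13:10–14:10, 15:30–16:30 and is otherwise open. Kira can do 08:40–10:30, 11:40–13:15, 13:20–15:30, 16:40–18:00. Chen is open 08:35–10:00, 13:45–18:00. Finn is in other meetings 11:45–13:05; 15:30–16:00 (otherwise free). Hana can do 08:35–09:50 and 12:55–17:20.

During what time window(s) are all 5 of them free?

Diego free: 08:00-09:45, 11:40-13:10, 14:10-15:30, 16:30-18:00 (invert busy blocks within the working day).
Kira free: 08:40-10:30, 11:40-13:15, 13:20-15:30, 16:40-18:00.
Chen free: 08:35-10:00, 13:45-18:00.
Finn free: 08:00-11:45, 13:05-15:30, 16:00-18:00 (invert busy blocks within the working day).
Hana free: 08:35-09:50, 12:55-17:20.
Diego ∩ Kira: 08:40-09:45, 11:40-13:10, 14:10-15:30, 16:40-18:00.
Diego ∩ Kira ∩ Chen: 08:40-09:45, 14:10-15:30, 16:40-18:00.
Diego ∩ Kira ∩ Chen ∩ Finn: 08:40-09:45, 14:10-15:30, 16:40-18:00.
Diego ∩ Kira ∩ Chen ∩ Finn ∩ Hana: 08:40-09:45, 14:10-15:30, 16:40-17:20.

08:40-09:45, 14:10-15:30, 16:40-17:20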